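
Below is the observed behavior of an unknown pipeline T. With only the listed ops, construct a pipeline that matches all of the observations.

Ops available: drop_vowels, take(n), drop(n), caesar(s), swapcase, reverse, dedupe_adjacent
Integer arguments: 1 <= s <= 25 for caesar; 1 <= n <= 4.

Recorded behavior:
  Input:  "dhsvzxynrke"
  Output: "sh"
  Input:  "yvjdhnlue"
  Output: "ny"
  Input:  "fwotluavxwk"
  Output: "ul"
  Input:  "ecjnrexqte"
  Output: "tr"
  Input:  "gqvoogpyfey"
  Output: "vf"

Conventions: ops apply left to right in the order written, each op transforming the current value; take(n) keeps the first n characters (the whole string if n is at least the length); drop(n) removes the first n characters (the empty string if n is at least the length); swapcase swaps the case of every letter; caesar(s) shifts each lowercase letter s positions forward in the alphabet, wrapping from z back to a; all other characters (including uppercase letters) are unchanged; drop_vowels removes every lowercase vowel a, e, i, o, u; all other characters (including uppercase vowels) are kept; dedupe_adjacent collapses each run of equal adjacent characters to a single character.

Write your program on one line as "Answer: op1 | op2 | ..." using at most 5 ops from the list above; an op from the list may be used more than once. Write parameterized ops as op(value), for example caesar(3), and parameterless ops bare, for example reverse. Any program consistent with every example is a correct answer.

caesar(19) | drop_vowels | take(2) | caesar(22)

Check, running the answer program on each example:
  "dhsvzxynrke" -> "walosqrgkdx" -> "wlsqrgkdx" -> "wl" -> "sh"
  "yvjdhnlue" -> "rocwagenx" -> "rcwgnx" -> "rc" -> "ny"
  "fwotluavxwk" -> "yphmentoqpd" -> "yphmntqpd" -> "yp" -> "ul"
  "ecjnrexqte" -> "xvcgkxqjmx" -> "xvcgkxqjmx" -> "xv" -> "tr"
  "gqvoogpyfey" -> "zjohhziryxr" -> "zjhhzryxr" -> "zj" -> "vf"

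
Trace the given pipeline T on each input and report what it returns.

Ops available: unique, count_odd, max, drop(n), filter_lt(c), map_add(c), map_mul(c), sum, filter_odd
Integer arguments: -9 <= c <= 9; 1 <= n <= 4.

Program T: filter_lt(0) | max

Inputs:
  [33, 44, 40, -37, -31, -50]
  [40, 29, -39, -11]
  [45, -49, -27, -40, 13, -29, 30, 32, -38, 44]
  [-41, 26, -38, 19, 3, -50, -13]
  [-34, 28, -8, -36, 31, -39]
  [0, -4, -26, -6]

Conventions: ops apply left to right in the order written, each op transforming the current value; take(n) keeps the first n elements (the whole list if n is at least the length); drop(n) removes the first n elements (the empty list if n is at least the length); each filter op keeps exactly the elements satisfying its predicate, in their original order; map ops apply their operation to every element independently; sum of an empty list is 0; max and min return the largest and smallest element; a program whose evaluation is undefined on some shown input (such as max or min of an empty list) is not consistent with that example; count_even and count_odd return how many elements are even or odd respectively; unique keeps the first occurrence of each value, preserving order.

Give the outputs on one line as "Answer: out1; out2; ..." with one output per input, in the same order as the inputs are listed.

-31; -11; -27; -13; -8; -4

Execution, op by op:
  [33, 44, 40, -37, -31, -50] -> [-37, -31, -50] -> -31
  [40, 29, -39, -11] -> [-39, -11] -> -11
  [45, -49, -27, -40, 13, -29, 30, 32, -38, 44] -> [-49, -27, -40, -29, -38] -> -27
  [-41, 26, -38, 19, 3, -50, -13] -> [-41, -38, -50, -13] -> -13
  [-34, 28, -8, -36, 31, -39] -> [-34, -8, -36, -39] -> -8
  [0, -4, -26, -6] -> [-4, -26, -6] -> -4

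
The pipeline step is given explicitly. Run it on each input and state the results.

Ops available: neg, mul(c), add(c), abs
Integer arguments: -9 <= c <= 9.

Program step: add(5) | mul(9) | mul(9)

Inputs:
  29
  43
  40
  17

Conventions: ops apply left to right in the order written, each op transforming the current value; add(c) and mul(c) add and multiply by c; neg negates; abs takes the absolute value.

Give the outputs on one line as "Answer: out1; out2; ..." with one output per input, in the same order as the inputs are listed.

2754; 3888; 3645; 1782

Execution, op by op:
  29 -> 34 -> 306 -> 2754
  43 -> 48 -> 432 -> 3888
  40 -> 45 -> 405 -> 3645
  17 -> 22 -> 198 -> 1782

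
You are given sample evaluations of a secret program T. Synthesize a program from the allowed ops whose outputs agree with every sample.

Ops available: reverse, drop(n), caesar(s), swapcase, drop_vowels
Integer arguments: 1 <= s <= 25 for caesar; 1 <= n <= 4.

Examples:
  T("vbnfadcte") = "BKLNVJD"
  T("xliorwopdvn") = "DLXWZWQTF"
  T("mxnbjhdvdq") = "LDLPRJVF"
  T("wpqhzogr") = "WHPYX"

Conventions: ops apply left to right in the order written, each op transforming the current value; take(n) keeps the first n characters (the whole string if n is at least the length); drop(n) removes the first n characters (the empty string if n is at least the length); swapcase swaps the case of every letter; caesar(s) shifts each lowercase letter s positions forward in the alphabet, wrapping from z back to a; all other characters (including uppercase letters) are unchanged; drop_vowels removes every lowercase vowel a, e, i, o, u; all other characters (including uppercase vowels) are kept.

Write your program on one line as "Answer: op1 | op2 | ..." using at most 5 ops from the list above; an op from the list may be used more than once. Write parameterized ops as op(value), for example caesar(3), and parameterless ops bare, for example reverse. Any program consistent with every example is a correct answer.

reverse | drop(1) | caesar(8) | drop_vowels | swapcase

Check, running the answer program on each example:
  "vbnfadcte" -> "etcdafnbv" -> "tcdafnbv" -> "bklinvjd" -> "bklnvjd" -> "BKLNVJD"
  "xliorwopdvn" -> "nvdpowroilx" -> "vdpowroilx" -> "dlxwezwqtf" -> "dlxwzwqtf" -> "DLXWZWQTF"
  "mxnbjhdvdq" -> "qdvdhjbnxm" -> "dvdhjbnxm" -> "ldlprjvfu" -> "ldlprjvf" -> "LDLPRJVF"
  "wpqhzogr" -> "rgozhqpw" -> "gozhqpw" -> "owhpyxe" -> "whpyx" -> "WHPYX"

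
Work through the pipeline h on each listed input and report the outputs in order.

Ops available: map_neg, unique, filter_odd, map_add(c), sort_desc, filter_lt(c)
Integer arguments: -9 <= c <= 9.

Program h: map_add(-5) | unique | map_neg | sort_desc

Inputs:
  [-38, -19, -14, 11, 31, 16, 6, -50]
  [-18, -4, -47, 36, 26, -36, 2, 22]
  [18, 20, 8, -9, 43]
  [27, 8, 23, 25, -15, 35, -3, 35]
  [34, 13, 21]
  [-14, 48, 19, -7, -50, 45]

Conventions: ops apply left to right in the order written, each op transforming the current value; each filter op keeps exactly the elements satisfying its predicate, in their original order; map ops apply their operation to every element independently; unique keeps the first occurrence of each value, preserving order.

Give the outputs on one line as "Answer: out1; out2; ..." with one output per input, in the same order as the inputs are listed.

[55, 43, 24, 19, -1, -6, -11, -26]; [52, 41, 23, 9, 3, -17, -21, -31]; [14, -3, -13, -15, -38]; [20, 8, -3, -18, -20, -22, -30]; [-8, -16, -29]; [55, 19, 12, -14, -40, -43]

Execution, op by op:
  [-38, -19, -14, 11, 31, 16, 6, -50] -> [-43, -24, -19, 6, 26, 11, 1, -55] -> [-43, -24, -19, 6, 26, 11, 1, -55] -> [43, 24, 19, -6, -26, -11, -1, 55] -> [55, 43, 24, 19, -1, -6, -11, -26]
  [-18, -4, -47, 36, 26, -36, 2, 22] -> [-23, -9, -52, 31, 21, -41, -3, 17] -> [-23, -9, -52, 31, 21, -41, -3, 17] -> [23, 9, 52, -31, -21, 41, 3, -17] -> [52, 41, 23, 9, 3, -17, -21, -31]
  [18, 20, 8, -9, 43] -> [13, 15, 3, -14, 38] -> [13, 15, 3, -14, 38] -> [-13, -15, -3, 14, -38] -> [14, -3, -13, -15, -38]
  [27, 8, 23, 25, -15, 35, -3, 35] -> [22, 3, 18, 20, -20, 30, -8, 30] -> [22, 3, 18, 20, -20, 30, -8] -> [-22, -3, -18, -20, 20, -30, 8] -> [20, 8, -3, -18, -20, -22, -30]
  [34, 13, 21] -> [29, 8, 16] -> [29, 8, 16] -> [-29, -8, -16] -> [-8, -16, -29]
  [-14, 48, 19, -7, -50, 45] -> [-19, 43, 14, -12, -55, 40] -> [-19, 43, 14, -12, -55, 40] -> [19, -43, -14, 12, 55, -40] -> [55, 19, 12, -14, -40, -43]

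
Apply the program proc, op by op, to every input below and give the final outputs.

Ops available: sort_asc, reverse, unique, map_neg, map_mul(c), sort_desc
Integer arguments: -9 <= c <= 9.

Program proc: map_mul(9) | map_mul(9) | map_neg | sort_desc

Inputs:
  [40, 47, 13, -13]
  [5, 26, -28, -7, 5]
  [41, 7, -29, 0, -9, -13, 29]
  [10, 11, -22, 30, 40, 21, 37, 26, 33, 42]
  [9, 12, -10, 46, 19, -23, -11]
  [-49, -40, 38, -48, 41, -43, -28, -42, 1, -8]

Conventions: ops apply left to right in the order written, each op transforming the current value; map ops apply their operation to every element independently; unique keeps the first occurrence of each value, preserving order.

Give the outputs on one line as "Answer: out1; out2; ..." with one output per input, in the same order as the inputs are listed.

[1053, -1053, -3240, -3807]; [2268, 567, -405, -405, -2106]; [2349, 1053, 729, 0, -567, -2349, -3321]; [1782, -810, -891, -1701, -2106, -2430, -2673, -2997, -3240, -3402]; [1863, 891, 810, -729, -972, -1539, -3726]; [3969, 3888, 3483, 3402, 3240, 2268, 648, -81, -3078, -3321]

Execution, op by op:
  [40, 47, 13, -13] -> [360, 423, 117, -117] -> [3240, 3807, 1053, -1053] -> [-3240, -3807, -1053, 1053] -> [1053, -1053, -3240, -3807]
  [5, 26, -28, -7, 5] -> [45, 234, -252, -63, 45] -> [405, 2106, -2268, -567, 405] -> [-405, -2106, 2268, 567, -405] -> [2268, 567, -405, -405, -2106]
  [41, 7, -29, 0, -9, -13, 29] -> [369, 63, -261, 0, -81, -117, 261] -> [3321, 567, -2349, 0, -729, -1053, 2349] -> [-3321, -567, 2349, 0, 729, 1053, -2349] -> [2349, 1053, 729, 0, -567, -2349, -3321]
  [10, 11, -22, 30, 40, 21, 37, 26, 33, 42] -> [90, 99, -198, 270, 360, 189, 333, 234, 297, 378] -> [810, 891, -1782, 2430, 3240, 1701, 2997, 2106, 2673, 3402] -> [-810, -891, 1782, -2430, -3240, -1701, -2997, -2106, -2673, -3402] -> [1782, -810, -891, -1701, -2106, -2430, -2673, -2997, -3240, -3402]
  [9, 12, -10, 46, 19, -23, -11] -> [81, 108, -90, 414, 171, -207, -99] -> [729, 972, -810, 3726, 1539, -1863, -891] -> [-729, -972, 810, -3726, -1539, 1863, 891] -> [1863, 891, 810, -729, -972, -1539, -3726]
  [-49, -40, 38, -48, 41, -43, -28, -42, 1, -8] -> [-441, -360, 342, -432, 369, -387, -252, -378, 9, -72] -> [-3969, -3240, 3078, -3888, 3321, -3483, -2268, -3402, 81, -648] -> [3969, 3240, -3078, 3888, -3321, 3483, 2268, 3402, -81, 648] -> [3969, 3888, 3483, 3402, 3240, 2268, 648, -81, -3078, -3321]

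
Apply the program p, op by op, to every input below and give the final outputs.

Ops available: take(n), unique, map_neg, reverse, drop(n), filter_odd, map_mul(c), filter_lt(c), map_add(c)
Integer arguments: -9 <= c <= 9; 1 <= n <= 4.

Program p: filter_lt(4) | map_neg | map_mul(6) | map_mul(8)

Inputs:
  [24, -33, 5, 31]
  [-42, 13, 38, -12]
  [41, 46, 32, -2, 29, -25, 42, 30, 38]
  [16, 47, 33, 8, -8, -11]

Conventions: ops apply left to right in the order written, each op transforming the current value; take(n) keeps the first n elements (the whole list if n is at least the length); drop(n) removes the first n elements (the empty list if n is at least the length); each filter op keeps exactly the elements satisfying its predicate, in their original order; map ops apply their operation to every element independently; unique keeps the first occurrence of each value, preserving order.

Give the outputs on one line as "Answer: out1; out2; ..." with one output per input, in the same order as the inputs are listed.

Execution, op by op:
  [24, -33, 5, 31] -> [-33] -> [33] -> [198] -> [1584]
  [-42, 13, 38, -12] -> [-42, -12] -> [42, 12] -> [252, 72] -> [2016, 576]
  [41, 46, 32, -2, 29, -25, 42, 30, 38] -> [-2, -25] -> [2, 25] -> [12, 150] -> [96, 1200]
  [16, 47, 33, 8, -8, -11] -> [-8, -11] -> [8, 11] -> [48, 66] -> [384, 528]

[1584]; [2016, 576]; [96, 1200]; [384, 528]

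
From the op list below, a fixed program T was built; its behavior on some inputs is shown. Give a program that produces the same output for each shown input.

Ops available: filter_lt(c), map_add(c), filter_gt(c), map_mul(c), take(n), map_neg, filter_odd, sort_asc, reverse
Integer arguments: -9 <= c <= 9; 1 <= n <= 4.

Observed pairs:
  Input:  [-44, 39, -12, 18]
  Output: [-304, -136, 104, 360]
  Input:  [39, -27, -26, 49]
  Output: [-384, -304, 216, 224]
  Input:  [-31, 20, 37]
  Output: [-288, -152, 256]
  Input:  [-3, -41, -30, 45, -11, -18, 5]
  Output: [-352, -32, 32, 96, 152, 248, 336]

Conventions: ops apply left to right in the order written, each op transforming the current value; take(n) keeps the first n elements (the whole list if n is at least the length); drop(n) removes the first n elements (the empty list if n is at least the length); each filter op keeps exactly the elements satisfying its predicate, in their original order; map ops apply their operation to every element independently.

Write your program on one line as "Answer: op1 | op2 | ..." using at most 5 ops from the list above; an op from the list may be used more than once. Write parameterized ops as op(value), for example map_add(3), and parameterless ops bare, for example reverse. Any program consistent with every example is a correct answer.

sort_asc | reverse | map_mul(-8) | map_add(8)

Check, running the answer program on each example:
  [-44, 39, -12, 18] -> [-44, -12, 18, 39] -> [39, 18, -12, -44] -> [-312, -144, 96, 352] -> [-304, -136, 104, 360]
  [39, -27, -26, 49] -> [-27, -26, 39, 49] -> [49, 39, -26, -27] -> [-392, -312, 208, 216] -> [-384, -304, 216, 224]
  [-31, 20, 37] -> [-31, 20, 37] -> [37, 20, -31] -> [-296, -160, 248] -> [-288, -152, 256]
  [-3, -41, -30, 45, -11, -18, 5] -> [-41, -30, -18, -11, -3, 5, 45] -> [45, 5, -3, -11, -18, -30, -41] -> [-360, -40, 24, 88, 144, 240, 328] -> [-352, -32, 32, 96, 152, 248, 336]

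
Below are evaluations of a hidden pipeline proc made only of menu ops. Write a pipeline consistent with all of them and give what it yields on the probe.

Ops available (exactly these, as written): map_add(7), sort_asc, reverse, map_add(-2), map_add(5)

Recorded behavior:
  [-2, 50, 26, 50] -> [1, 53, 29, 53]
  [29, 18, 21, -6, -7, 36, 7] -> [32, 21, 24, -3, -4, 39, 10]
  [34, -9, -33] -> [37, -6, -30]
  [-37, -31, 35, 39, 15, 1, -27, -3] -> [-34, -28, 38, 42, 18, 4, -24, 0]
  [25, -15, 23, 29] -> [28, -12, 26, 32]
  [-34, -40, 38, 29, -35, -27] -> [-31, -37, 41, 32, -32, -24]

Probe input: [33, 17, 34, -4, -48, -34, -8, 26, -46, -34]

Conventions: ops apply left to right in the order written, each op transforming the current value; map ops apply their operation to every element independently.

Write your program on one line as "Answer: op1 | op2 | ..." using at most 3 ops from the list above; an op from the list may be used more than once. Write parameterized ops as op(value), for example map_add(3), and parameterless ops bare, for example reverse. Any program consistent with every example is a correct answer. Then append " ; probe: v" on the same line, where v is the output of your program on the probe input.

map_add(5) | map_add(-2) ; probe: [36, 20, 37, -1, -45, -31, -5, 29, -43, -31]

Check, running the answer program on each example:
  [-2, 50, 26, 50] -> [3, 55, 31, 55] -> [1, 53, 29, 53]
  [29, 18, 21, -6, -7, 36, 7] -> [34, 23, 26, -1, -2, 41, 12] -> [32, 21, 24, -3, -4, 39, 10]
  [34, -9, -33] -> [39, -4, -28] -> [37, -6, -30]
  [-37, -31, 35, 39, 15, 1, -27, -3] -> [-32, -26, 40, 44, 20, 6, -22, 2] -> [-34, -28, 38, 42, 18, 4, -24, 0]
  [25, -15, 23, 29] -> [30, -10, 28, 34] -> [28, -12, 26, 32]
  [-34, -40, 38, 29, -35, -27] -> [-29, -35, 43, 34, -30, -22] -> [-31, -37, 41, 32, -32, -24]
  probe: [33, 17, 34, -4, -48, -34, -8, 26, -46, -34] -> [38, 22, 39, 1, -43, -29, -3, 31, -41, -29] -> [36, 20, 37, -1, -45, -31, -5, 29, -43, -31]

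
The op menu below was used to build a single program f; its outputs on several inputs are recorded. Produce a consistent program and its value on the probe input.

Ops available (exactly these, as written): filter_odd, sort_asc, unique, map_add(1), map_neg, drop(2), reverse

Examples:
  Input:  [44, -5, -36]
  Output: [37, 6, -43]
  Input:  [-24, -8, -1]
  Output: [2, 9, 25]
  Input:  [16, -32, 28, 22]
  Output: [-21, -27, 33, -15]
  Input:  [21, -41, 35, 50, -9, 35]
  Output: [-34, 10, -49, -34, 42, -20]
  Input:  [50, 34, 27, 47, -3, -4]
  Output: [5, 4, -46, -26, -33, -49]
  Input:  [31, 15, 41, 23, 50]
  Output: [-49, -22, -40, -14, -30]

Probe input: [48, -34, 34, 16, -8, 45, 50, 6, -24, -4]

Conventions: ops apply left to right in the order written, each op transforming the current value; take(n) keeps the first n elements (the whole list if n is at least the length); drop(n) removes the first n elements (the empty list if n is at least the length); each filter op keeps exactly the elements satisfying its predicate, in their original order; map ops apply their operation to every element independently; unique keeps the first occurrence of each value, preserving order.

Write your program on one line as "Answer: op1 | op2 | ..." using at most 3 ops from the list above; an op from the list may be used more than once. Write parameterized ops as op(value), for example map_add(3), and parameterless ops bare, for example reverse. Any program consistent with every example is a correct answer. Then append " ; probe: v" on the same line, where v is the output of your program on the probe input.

map_neg | map_add(1) | reverse ; probe: [5, 25, -5, -49, -44, 9, -15, -33, 35, -47]

Check, running the answer program on each example:
  [44, -5, -36] -> [-44, 5, 36] -> [-43, 6, 37] -> [37, 6, -43]
  [-24, -8, -1] -> [24, 8, 1] -> [25, 9, 2] -> [2, 9, 25]
  [16, -32, 28, 22] -> [-16, 32, -28, -22] -> [-15, 33, -27, -21] -> [-21, -27, 33, -15]
  [21, -41, 35, 50, -9, 35] -> [-21, 41, -35, -50, 9, -35] -> [-20, 42, -34, -49, 10, -34] -> [-34, 10, -49, -34, 42, -20]
  [50, 34, 27, 47, -3, -4] -> [-50, -34, -27, -47, 3, 4] -> [-49, -33, -26, -46, 4, 5] -> [5, 4, -46, -26, -33, -49]
  [31, 15, 41, 23, 50] -> [-31, -15, -41, -23, -50] -> [-30, -14, -40, -22, -49] -> [-49, -22, -40, -14, -30]
  probe: [48, -34, 34, 16, -8, 45, 50, 6, -24, -4] -> [-48, 34, -34, -16, 8, -45, -50, -6, 24, 4] -> [-47, 35, -33, -15, 9, -44, -49, -5, 25, 5] -> [5, 25, -5, -49, -44, 9, -15, -33, 35, -47]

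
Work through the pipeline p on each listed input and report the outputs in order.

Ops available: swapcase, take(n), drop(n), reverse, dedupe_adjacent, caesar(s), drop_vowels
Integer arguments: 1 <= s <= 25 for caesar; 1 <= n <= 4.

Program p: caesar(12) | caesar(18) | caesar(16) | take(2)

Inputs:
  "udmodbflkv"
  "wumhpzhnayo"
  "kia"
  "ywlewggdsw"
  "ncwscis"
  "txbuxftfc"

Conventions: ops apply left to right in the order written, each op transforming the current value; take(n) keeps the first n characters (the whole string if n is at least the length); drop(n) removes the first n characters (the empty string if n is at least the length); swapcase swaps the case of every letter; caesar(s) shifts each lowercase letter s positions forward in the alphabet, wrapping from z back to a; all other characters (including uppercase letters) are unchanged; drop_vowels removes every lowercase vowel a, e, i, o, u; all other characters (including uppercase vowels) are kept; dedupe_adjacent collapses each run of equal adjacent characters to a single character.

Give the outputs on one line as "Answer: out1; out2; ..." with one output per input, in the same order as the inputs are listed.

"ox"; "qo"; "ec"; "sq"; "hw"; "nr"

Execution, op by op:
  "udmodbflkv" -> "gpyapnrxwh" -> "yhqshfjpoz" -> "oxgixvzfep" -> "ox"
  "wumhpzhnayo" -> "igytbltzmka" -> "ayqltdlrecs" -> "qogbjtbhusi" -> "qo"
  "kia" -> "wum" -> "ome" -> "ecu" -> "ec"
  "ywlewggdsw" -> "kixqisspei" -> "capiakkhwa" -> "sqfyqaaxmq" -> "sq"
  "ncwscis" -> "zoieoue" -> "rgawgmw" -> "hwqmwcm" -> "hw"
  "txbuxftfc" -> "fjngjrfro" -> "xbfybjxjg" -> "nrvorznzw" -> "nr"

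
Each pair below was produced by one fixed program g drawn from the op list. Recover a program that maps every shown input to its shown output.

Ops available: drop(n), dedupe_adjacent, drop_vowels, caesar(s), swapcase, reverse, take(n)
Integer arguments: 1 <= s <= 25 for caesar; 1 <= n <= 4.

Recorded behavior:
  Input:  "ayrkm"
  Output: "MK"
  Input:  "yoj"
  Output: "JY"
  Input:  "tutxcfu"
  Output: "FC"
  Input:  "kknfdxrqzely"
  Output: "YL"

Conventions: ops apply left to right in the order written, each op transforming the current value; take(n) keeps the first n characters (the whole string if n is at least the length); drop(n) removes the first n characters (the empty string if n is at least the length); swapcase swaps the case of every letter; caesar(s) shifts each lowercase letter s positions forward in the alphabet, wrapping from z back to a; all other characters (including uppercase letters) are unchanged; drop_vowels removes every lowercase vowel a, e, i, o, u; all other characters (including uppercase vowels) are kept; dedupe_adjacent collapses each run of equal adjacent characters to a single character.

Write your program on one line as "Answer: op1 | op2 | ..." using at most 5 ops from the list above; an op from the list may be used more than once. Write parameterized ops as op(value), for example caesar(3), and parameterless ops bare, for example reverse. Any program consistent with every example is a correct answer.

drop_vowels | swapcase | reverse | take(2)

Check, running the answer program on each example:
  "ayrkm" -> "yrkm" -> "YRKM" -> "MKRY" -> "MK"
  "yoj" -> "yj" -> "YJ" -> "JY" -> "JY"
  "tutxcfu" -> "ttxcf" -> "TTXCF" -> "FCXTT" -> "FC"
  "kknfdxrqzely" -> "kknfdxrqzly" -> "KKNFDXRQZLY" -> "YLZQRXDFNKK" -> "YL"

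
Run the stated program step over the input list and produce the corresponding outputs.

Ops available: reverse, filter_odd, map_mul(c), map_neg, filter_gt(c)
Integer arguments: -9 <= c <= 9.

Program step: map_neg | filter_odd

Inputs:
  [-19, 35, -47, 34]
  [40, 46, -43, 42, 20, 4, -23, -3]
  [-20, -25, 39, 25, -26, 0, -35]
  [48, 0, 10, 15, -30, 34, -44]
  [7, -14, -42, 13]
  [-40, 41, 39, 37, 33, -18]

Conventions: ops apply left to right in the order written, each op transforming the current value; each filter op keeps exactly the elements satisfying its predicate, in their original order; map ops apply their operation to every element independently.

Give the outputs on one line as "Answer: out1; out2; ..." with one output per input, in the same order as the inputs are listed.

[19, -35, 47]; [43, 23, 3]; [25, -39, -25, 35]; [-15]; [-7, -13]; [-41, -39, -37, -33]

Execution, op by op:
  [-19, 35, -47, 34] -> [19, -35, 47, -34] -> [19, -35, 47]
  [40, 46, -43, 42, 20, 4, -23, -3] -> [-40, -46, 43, -42, -20, -4, 23, 3] -> [43, 23, 3]
  [-20, -25, 39, 25, -26, 0, -35] -> [20, 25, -39, -25, 26, 0, 35] -> [25, -39, -25, 35]
  [48, 0, 10, 15, -30, 34, -44] -> [-48, 0, -10, -15, 30, -34, 44] -> [-15]
  [7, -14, -42, 13] -> [-7, 14, 42, -13] -> [-7, -13]
  [-40, 41, 39, 37, 33, -18] -> [40, -41, -39, -37, -33, 18] -> [-41, -39, -37, -33]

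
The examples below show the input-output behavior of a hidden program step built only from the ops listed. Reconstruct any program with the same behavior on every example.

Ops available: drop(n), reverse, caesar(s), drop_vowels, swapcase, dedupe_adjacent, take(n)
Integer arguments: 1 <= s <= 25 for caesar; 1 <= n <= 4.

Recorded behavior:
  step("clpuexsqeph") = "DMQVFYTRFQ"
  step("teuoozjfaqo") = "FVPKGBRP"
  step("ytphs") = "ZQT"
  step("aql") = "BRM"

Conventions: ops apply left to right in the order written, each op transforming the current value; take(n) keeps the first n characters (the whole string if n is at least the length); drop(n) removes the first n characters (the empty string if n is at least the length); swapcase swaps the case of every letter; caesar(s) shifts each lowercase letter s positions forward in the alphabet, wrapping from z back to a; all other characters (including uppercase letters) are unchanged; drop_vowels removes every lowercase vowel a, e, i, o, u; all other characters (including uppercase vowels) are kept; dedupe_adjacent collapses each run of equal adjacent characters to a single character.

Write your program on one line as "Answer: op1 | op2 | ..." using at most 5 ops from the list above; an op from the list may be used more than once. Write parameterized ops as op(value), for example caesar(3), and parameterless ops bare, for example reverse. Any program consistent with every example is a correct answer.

caesar(1) | dedupe_adjacent | drop_vowels | swapcase

Check, running the answer program on each example:
  "clpuexsqeph" -> "dmqvfytrfqi" -> "dmqvfytrfqi" -> "dmqvfytrfq" -> "DMQVFYTRFQ"
  "teuoozjfaqo" -> "ufvppakgbrp" -> "ufvpakgbrp" -> "fvpkgbrp" -> "FVPKGBRP"
  "ytphs" -> "zuqit" -> "zuqit" -> "zqt" -> "ZQT"
  "aql" -> "brm" -> "brm" -> "brm" -> "BRM"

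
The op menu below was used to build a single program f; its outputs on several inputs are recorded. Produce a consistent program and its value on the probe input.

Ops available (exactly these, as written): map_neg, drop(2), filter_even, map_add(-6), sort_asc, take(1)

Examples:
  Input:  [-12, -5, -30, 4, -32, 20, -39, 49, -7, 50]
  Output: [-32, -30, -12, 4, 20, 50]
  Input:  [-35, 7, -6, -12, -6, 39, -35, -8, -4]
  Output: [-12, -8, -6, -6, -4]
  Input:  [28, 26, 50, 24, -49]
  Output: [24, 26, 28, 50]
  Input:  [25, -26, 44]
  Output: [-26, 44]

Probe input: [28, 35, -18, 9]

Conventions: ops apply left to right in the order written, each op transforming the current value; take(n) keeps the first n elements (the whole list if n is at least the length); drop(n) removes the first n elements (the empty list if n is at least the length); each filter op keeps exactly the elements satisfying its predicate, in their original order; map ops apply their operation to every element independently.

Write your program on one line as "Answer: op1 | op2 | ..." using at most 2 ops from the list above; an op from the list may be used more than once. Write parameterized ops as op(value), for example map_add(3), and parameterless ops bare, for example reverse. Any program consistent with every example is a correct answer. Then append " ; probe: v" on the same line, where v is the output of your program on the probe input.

filter_even | sort_asc ; probe: [-18, 28]

Check, running the answer program on each example:
  [-12, -5, -30, 4, -32, 20, -39, 49, -7, 50] -> [-12, -30, 4, -32, 20, 50] -> [-32, -30, -12, 4, 20, 50]
  [-35, 7, -6, -12, -6, 39, -35, -8, -4] -> [-6, -12, -6, -8, -4] -> [-12, -8, -6, -6, -4]
  [28, 26, 50, 24, -49] -> [28, 26, 50, 24] -> [24, 26, 28, 50]
  [25, -26, 44] -> [-26, 44] -> [-26, 44]
  probe: [28, 35, -18, 9] -> [28, -18] -> [-18, 28]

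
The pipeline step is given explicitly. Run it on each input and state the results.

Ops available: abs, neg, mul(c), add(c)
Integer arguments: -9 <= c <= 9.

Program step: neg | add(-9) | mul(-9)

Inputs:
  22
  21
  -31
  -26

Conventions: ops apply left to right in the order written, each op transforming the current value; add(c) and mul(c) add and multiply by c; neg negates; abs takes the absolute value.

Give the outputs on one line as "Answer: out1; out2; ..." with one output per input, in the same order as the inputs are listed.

279; 270; -198; -153

Execution, op by op:
  22 -> -22 -> -31 -> 279
  21 -> -21 -> -30 -> 270
  -31 -> 31 -> 22 -> -198
  -26 -> 26 -> 17 -> -153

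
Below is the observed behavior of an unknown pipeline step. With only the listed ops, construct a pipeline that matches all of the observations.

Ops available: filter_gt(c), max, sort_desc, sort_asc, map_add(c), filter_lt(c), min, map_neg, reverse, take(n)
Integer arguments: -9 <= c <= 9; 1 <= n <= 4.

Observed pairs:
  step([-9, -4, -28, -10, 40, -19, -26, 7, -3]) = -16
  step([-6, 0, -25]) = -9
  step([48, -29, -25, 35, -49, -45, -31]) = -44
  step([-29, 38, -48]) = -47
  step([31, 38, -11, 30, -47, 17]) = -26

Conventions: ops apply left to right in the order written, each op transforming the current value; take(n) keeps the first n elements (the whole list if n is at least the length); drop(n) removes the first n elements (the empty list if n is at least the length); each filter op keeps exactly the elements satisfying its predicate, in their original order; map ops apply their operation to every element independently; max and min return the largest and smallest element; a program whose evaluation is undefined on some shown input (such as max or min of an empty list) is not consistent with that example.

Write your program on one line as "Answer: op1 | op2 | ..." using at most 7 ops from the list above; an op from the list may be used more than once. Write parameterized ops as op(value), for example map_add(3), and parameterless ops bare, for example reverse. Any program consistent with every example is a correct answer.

sort_asc | map_neg | filter_lt(1) | map_add(-9) | sort_asc | max

Check, running the answer program on each example:
  [-9, -4, -28, -10, 40, -19, -26, 7, -3] -> [-28, -26, -19, -10, -9, -4, -3, 7, 40] -> [28, 26, 19, 10, 9, 4, 3, -7, -40] -> [-7, -40] -> [-16, -49] -> [-49, -16] -> -16
  [-6, 0, -25] -> [-25, -6, 0] -> [25, 6, 0] -> [0] -> [-9] -> [-9] -> -9
  [48, -29, -25, 35, -49, -45, -31] -> [-49, -45, -31, -29, -25, 35, 48] -> [49, 45, 31, 29, 25, -35, -48] -> [-35, -48] -> [-44, -57] -> [-57, -44] -> -44
  [-29, 38, -48] -> [-48, -29, 38] -> [48, 29, -38] -> [-38] -> [-47] -> [-47] -> -47
  [31, 38, -11, 30, -47, 17] -> [-47, -11, 17, 30, 31, 38] -> [47, 11, -17, -30, -31, -38] -> [-17, -30, -31, -38] -> [-26, -39, -40, -47] -> [-47, -40, -39, -26] -> -26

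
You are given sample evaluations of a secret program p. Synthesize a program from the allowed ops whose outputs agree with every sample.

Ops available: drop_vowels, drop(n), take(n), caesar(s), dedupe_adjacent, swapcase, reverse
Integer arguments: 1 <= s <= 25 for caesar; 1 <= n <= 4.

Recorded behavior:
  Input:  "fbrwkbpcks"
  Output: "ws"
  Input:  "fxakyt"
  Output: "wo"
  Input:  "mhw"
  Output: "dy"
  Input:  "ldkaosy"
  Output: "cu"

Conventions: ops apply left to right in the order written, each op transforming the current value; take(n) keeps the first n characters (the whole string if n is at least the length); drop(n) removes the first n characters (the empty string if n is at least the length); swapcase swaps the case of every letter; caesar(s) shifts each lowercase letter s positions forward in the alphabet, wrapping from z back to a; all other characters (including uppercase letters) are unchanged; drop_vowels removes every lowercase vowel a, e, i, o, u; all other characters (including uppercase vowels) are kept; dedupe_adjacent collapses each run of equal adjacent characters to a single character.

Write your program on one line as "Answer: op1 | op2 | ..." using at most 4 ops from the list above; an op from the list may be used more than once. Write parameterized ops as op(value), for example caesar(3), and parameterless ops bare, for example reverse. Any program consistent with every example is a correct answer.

caesar(17) | take(3) | take(2)

Check, running the answer program on each example:
  "fbrwkbpcks" -> "wsinbsgtbj" -> "wsi" -> "ws"
  "fxakyt" -> "worbpk" -> "wor" -> "wo"
  "mhw" -> "dyn" -> "dyn" -> "dy"
  "ldkaosy" -> "cubrfjp" -> "cub" -> "cu"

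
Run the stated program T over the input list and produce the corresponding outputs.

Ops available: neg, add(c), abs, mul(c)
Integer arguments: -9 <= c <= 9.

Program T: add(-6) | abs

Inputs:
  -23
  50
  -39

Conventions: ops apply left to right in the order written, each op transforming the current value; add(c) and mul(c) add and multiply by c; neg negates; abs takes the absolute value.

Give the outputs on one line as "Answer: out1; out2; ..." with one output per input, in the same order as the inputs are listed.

Execution, op by op:
  -23 -> -29 -> 29
  50 -> 44 -> 44
  -39 -> -45 -> 45

29; 44; 45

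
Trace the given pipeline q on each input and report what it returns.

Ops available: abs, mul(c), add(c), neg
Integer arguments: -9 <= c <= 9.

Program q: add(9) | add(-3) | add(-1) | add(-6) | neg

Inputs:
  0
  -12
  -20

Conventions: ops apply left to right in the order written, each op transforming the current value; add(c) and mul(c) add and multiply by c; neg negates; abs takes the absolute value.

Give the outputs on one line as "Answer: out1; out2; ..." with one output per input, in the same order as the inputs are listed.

Execution, op by op:
  0 -> 9 -> 6 -> 5 -> -1 -> 1
  -12 -> -3 -> -6 -> -7 -> -13 -> 13
  -20 -> -11 -> -14 -> -15 -> -21 -> 21

1; 13; 21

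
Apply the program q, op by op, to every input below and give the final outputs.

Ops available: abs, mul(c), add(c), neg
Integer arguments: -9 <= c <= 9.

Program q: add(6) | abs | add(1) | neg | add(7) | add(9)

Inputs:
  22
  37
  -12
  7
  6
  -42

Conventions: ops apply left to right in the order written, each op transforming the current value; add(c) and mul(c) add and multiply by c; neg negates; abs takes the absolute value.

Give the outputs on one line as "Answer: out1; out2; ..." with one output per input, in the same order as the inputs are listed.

Execution, op by op:
  22 -> 28 -> 28 -> 29 -> -29 -> -22 -> -13
  37 -> 43 -> 43 -> 44 -> -44 -> -37 -> -28
  -12 -> -6 -> 6 -> 7 -> -7 -> 0 -> 9
  7 -> 13 -> 13 -> 14 -> -14 -> -7 -> 2
  6 -> 12 -> 12 -> 13 -> -13 -> -6 -> 3
  -42 -> -36 -> 36 -> 37 -> -37 -> -30 -> -21

-13; -28; 9; 2; 3; -21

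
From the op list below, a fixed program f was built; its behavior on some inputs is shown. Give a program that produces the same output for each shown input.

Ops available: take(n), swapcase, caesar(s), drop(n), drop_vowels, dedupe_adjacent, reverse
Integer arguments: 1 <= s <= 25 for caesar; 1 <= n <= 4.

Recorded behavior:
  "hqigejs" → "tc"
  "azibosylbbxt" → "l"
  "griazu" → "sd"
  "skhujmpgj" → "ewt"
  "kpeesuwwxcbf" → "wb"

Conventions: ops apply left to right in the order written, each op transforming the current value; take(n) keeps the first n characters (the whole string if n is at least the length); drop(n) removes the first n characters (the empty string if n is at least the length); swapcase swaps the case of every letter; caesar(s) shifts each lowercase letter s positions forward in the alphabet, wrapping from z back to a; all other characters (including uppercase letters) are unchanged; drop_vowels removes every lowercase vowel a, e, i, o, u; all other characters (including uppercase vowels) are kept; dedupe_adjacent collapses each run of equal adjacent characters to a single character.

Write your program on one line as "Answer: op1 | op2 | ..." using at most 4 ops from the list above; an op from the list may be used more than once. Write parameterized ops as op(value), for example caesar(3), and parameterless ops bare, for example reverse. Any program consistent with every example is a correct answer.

dedupe_adjacent | take(3) | drop_vowels | caesar(12)

Check, running the answer program on each example:
  "hqigejs" -> "hqigejs" -> "hqi" -> "hq" -> "tc"
  "azibosylbbxt" -> "azibosylbxt" -> "azi" -> "z" -> "l"
  "griazu" -> "griazu" -> "gri" -> "gr" -> "sd"
  "skhujmpgj" -> "skhujmpgj" -> "skh" -> "skh" -> "ewt"
  "kpeesuwwxcbf" -> "kpesuwxcbf" -> "kpe" -> "kp" -> "wb"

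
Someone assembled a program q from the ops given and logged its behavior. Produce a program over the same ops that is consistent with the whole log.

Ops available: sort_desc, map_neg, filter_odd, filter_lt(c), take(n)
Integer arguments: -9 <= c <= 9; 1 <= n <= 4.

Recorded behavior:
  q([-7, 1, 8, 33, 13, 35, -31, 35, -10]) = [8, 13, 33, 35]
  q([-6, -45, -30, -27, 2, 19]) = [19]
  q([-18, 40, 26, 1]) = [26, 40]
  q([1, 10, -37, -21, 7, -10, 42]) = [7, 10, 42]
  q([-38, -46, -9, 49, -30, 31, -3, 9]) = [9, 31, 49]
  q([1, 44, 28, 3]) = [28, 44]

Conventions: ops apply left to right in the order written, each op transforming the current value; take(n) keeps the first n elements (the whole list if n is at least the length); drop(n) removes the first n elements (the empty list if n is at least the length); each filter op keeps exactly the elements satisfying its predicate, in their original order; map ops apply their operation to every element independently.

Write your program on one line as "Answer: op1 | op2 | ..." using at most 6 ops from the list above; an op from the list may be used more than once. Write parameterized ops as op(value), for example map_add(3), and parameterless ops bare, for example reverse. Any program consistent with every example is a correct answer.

map_neg | filter_lt(-5) | take(4) | sort_desc | map_neg

Check, running the answer program on each example:
  [-7, 1, 8, 33, 13, 35, -31, 35, -10] -> [7, -1, -8, -33, -13, -35, 31, -35, 10] -> [-8, -33, -13, -35, -35] -> [-8, -33, -13, -35] -> [-8, -13, -33, -35] -> [8, 13, 33, 35]
  [-6, -45, -30, -27, 2, 19] -> [6, 45, 30, 27, -2, -19] -> [-19] -> [-19] -> [-19] -> [19]
  [-18, 40, 26, 1] -> [18, -40, -26, -1] -> [-40, -26] -> [-40, -26] -> [-26, -40] -> [26, 40]
  [1, 10, -37, -21, 7, -10, 42] -> [-1, -10, 37, 21, -7, 10, -42] -> [-10, -7, -42] -> [-10, -7, -42] -> [-7, -10, -42] -> [7, 10, 42]
  [-38, -46, -9, 49, -30, 31, -3, 9] -> [38, 46, 9, -49, 30, -31, 3, -9] -> [-49, -31, -9] -> [-49, -31, -9] -> [-9, -31, -49] -> [9, 31, 49]
  [1, 44, 28, 3] -> [-1, -44, -28, -3] -> [-44, -28] -> [-44, -28] -> [-28, -44] -> [28, 44]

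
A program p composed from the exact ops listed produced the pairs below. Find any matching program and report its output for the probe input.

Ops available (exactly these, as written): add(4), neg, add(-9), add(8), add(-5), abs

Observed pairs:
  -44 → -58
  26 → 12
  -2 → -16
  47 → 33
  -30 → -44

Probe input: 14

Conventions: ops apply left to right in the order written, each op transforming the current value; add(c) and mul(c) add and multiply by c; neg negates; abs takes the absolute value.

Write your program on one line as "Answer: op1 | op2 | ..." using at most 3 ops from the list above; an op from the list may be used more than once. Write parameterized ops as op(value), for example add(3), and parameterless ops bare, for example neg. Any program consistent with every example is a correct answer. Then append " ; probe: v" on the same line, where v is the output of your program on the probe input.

add(-9) | add(-5) ; probe: 0

Check, running the answer program on each example:
  -44 -> -53 -> -58
  26 -> 17 -> 12
  -2 -> -11 -> -16
  47 -> 38 -> 33
  -30 -> -39 -> -44
  probe: 14 -> 5 -> 0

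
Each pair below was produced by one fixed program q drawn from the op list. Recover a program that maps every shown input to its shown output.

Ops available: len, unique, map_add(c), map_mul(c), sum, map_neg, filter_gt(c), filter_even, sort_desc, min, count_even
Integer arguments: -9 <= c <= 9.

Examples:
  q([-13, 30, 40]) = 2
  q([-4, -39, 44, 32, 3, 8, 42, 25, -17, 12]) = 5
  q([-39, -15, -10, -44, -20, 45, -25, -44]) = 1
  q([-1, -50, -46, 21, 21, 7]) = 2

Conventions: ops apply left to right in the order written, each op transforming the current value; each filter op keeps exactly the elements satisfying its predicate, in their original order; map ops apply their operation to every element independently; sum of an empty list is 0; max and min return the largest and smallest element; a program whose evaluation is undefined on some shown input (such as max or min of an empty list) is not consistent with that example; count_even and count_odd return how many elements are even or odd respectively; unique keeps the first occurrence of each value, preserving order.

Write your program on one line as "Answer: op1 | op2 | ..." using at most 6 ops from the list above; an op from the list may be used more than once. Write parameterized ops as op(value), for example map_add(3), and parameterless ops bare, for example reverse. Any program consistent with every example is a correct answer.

filter_gt(9) | map_add(-8) | map_neg | sort_desc | len

Check, running the answer program on each example:
  [-13, 30, 40] -> [30, 40] -> [22, 32] -> [-22, -32] -> [-22, -32] -> 2
  [-4, -39, 44, 32, 3, 8, 42, 25, -17, 12] -> [44, 32, 42, 25, 12] -> [36, 24, 34, 17, 4] -> [-36, -24, -34, -17, -4] -> [-4, -17, -24, -34, -36] -> 5
  [-39, -15, -10, -44, -20, 45, -25, -44] -> [45] -> [37] -> [-37] -> [-37] -> 1
  [-1, -50, -46, 21, 21, 7] -> [21, 21] -> [13, 13] -> [-13, -13] -> [-13, -13] -> 2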